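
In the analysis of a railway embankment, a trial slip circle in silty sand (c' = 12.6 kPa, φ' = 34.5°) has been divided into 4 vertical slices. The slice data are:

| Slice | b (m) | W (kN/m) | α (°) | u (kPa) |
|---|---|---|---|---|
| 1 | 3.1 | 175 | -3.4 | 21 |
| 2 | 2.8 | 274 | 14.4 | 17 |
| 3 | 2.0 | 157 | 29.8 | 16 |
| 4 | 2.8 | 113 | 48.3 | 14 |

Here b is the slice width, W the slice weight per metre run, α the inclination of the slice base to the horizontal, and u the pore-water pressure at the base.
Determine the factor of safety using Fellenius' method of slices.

Ordinary method of slices: FS = Σ[c'·Δl_i + (W_i cosα_i − u_i·Δl_i)·tanφ'] / Σ W_i sinα_i, with Δl_i = b_i / cosα_i.
Slice 1: Δl = 3.1/cos(-3.4°) = 3.105 m; N'_1 = 175·cos(-3.4°) − 21·3.105 = 109.5; c'Δl = 39.13; W sinα = -10.4
Slice 2: Δl = 2.8/cos14.4° = 2.891 m; N'_2 = 274·cos14.4° − 17·2.891 = 216.2; c'Δl = 36.42; W sinα = 68.1
Slice 3: Δl = 2.0/cos29.8° = 2.305 m; N'_3 = 157·cos29.8° − 16·2.305 = 99.4; c'Δl = 29.04; W sinα = 78.0
Slice 4: Δl = 2.8/cos48.3° = 4.209 m; N'_4 = 113·cos48.3° − 14·4.209 = 16.2; c'Δl = 53.03; W sinα = 84.4
Σc'Δl = 157.6 kN/m; ΣN' = 441.3 kN/m; ΣW sinα = 220.2 kN/m
Resisting = 157.6 + 441.3·tan34.5° = 157.6 + 303.3 = 460.9 kN/m
FS = 460.9 / 220.2 = 2.094

FS = 2.09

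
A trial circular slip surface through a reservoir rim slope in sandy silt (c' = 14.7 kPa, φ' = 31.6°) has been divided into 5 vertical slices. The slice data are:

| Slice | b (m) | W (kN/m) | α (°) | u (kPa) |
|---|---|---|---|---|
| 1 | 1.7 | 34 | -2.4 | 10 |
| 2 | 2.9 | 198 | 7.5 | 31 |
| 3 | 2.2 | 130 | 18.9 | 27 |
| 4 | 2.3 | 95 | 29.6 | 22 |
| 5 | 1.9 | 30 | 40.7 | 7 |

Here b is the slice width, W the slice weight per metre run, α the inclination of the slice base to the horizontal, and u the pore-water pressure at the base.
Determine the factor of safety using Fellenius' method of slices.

FS = 2.32

Ordinary method of slices: FS = Σ[c'·Δl_i + (W_i cosα_i − u_i·Δl_i)·tanφ'] / Σ W_i sinα_i, with Δl_i = b_i / cosα_i.
Slice 1: Δl = 1.7/cos(-2.4°) = 1.701 m; N'_1 = 34·cos(-2.4°) − 10·1.701 = 17.0; c'Δl = 25.01; W sinα = -1.4
Slice 2: Δl = 2.9/cos7.5° = 2.925 m; N'_2 = 198·cos7.5° − 31·2.925 = 105.6; c'Δl = 43.00; W sinα = 25.8
Slice 3: Δl = 2.2/cos18.9° = 2.325 m; N'_3 = 130·cos18.9° − 27·2.325 = 60.2; c'Δl = 34.18; W sinα = 42.1
Slice 4: Δl = 2.3/cos29.6° = 2.645 m; N'_4 = 95·cos29.6° − 22·2.645 = 24.4; c'Δl = 38.88; W sinα = 46.9
Slice 5: Δl = 1.9/cos40.7° = 2.506 m; N'_5 = 30·cos40.7° − 7·2.506 = 5.2; c'Δl = 36.84; W sinα = 19.6
Σc'Δl = 177.9 kN/m; ΣN' = 212.4 kN/m; ΣW sinα = 133.0 kN/m
Resisting = 177.9 + 212.4·tan31.6° = 177.9 + 130.7 = 308.6 kN/m
FS = 308.6 / 133.0 = 2.320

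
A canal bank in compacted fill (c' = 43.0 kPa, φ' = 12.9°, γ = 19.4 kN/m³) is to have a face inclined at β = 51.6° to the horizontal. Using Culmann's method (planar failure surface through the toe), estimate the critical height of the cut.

Culmann's analysis gives the critical failure plane at α_cr = (β + φ')/2 = (51.6 + 12.9)/2 = 32.2°, and the critical height
H_c = (4c'/γ) · sinβ cosφ' / [1 − cos(β − φ')]
    = (4·43.0/19.4) · sin51.6°·cos12.9° / [1 − cos(38.7°)]
    = 8.866 · 0.7837·0.9748 / [1 − 0.7804]
    = 8.866 · 0.7639 / 0.2196
    = 30.85 m

H_c = 30.85 m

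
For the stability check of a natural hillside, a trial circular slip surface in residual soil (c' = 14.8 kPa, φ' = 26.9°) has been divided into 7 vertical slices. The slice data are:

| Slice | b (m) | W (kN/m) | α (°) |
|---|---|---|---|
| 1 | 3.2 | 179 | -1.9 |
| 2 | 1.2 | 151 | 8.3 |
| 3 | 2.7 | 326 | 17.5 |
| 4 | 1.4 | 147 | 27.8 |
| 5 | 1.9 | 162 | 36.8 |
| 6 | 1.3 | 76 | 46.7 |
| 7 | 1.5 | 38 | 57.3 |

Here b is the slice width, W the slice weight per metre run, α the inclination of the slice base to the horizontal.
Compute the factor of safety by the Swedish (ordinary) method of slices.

Ordinary method of slices: FS = Σ[c'·Δl_i + (W_i cosα_i)·tanφ'] / Σ W_i sinα_i, with Δl_i = b_i / cosα_i.
Slice 1: Δl = 3.2/cos(-1.9°) = 3.202 m; N'_1 = 179·cos(-1.9°) = 178.9; c'Δl = 47.39; W sinα = -5.9
Slice 2: Δl = 1.2/cos8.3° = 1.213 m; N'_2 = 151·cos8.3° = 149.4; c'Δl = 17.95; W sinα = 21.8
Slice 3: Δl = 2.7/cos17.5° = 2.831 m; N'_3 = 326·cos17.5° = 310.9; c'Δl = 41.90; W sinα = 98.0
Slice 4: Δl = 1.4/cos27.8° = 1.583 m; N'_4 = 147·cos27.8° = 130.0; c'Δl = 23.42; W sinα = 68.6
Slice 5: Δl = 1.9/cos36.8° = 2.373 m; N'_5 = 162·cos36.8° = 129.7; c'Δl = 35.12; W sinα = 97.0
Slice 6: Δl = 1.3/cos46.7° = 1.896 m; N'_6 = 76·cos46.7° = 52.1; c'Δl = 28.05; W sinα = 55.3
Slice 7: Δl = 1.5/cos57.3° = 2.777 m; N'_7 = 38·cos57.3° = 20.5; c'Δl = 41.09; W sinα = 32.0
Σc'Δl = 234.9 kN/m; ΣN' = 971.6 kN/m; ΣW sinα = 366.8 kN/m
Resisting = 234.9 + 971.6·tan26.9° = 234.9 + 492.9 = 727.9 kN/m
FS = 727.9 / 366.8 = 1.984

FS = 1.98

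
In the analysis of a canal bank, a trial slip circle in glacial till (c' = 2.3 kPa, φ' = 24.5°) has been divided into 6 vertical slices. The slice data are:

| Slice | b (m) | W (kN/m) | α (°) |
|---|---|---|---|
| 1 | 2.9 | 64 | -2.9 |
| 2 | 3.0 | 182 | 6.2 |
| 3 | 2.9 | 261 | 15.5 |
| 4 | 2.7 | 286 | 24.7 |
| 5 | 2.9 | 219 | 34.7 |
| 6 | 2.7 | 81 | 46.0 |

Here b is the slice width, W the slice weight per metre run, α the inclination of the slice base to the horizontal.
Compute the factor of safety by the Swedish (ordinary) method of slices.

Ordinary method of slices: FS = Σ[c'·Δl_i + (W_i cosα_i)·tanφ'] / Σ W_i sinα_i, with Δl_i = b_i / cosα_i.
Slice 1: Δl = 2.9/cos(-2.9°) = 2.904 m; N'_1 = 64·cos(-2.9°) = 63.9; c'Δl = 6.68; W sinα = -3.2
Slice 2: Δl = 3.0/cos6.2° = 3.018 m; N'_2 = 182·cos6.2° = 180.9; c'Δl = 6.94; W sinα = 19.7
Slice 3: Δl = 2.9/cos15.5° = 3.009 m; N'_3 = 261·cos15.5° = 251.5; c'Δl = 6.92; W sinα = 69.7
Slice 4: Δl = 2.7/cos24.7° = 2.972 m; N'_4 = 286·cos24.7° = 259.8; c'Δl = 6.84; W sinα = 119.5
Slice 5: Δl = 2.9/cos34.7° = 3.527 m; N'_5 = 219·cos34.7° = 180.0; c'Δl = 8.11; W sinα = 124.7
Slice 6: Δl = 2.7/cos46.0° = 3.887 m; N'_6 = 81·cos46.0° = 56.3; c'Δl = 8.94; W sinα = 58.3
Σc'Δl = 44.4 kN/m; ΣN' = 992.5 kN/m; ΣW sinα = 388.6 kN/m
Resisting = 44.4 + 992.5·tan24.5° = 44.4 + 452.3 = 496.7 kN/m
FS = 496.7 / 388.6 = 1.278

FS = 1.28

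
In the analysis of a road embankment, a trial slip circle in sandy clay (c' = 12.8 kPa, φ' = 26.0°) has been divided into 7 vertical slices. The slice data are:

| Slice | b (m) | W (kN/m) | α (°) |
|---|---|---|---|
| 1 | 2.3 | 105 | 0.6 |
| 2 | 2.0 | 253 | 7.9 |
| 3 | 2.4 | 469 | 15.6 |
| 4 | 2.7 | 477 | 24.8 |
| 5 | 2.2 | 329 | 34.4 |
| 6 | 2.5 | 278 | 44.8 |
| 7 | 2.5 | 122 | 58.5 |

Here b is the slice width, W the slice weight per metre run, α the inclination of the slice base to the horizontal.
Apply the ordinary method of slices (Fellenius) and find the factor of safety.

Ordinary method of slices: FS = Σ[c'·Δl_i + (W_i cosα_i)·tanφ'] / Σ W_i sinα_i, with Δl_i = b_i / cosα_i.
Slice 1: Δl = 2.3/cos0.6° = 2.300 m; N'_1 = 105·cos0.6° = 105.0; c'Δl = 29.44; W sinα = 1.1
Slice 2: Δl = 2.0/cos7.9° = 2.019 m; N'_2 = 253·cos7.9° = 250.6; c'Δl = 25.85; W sinα = 34.8
Slice 3: Δl = 2.4/cos15.6° = 2.492 m; N'_3 = 469·cos15.6° = 451.7; c'Δl = 31.89; W sinα = 126.1
Slice 4: Δl = 2.7/cos24.8° = 2.974 m; N'_4 = 477·cos24.8° = 433.0; c'Δl = 38.07; W sinα = 200.1
Slice 5: Δl = 2.2/cos34.4° = 2.666 m; N'_5 = 329·cos34.4° = 271.5; c'Δl = 34.13; W sinα = 185.9
Slice 6: Δl = 2.5/cos44.8° = 3.523 m; N'_6 = 278·cos44.8° = 197.3; c'Δl = 45.10; W sinα = 195.9
Slice 7: Δl = 2.5/cos58.5° = 4.785 m; N'_7 = 122·cos58.5° = 63.7; c'Δl = 61.24; W sinα = 104.0
Σc'Δl = 265.7 kN/m; ΣN' = 1772.8 kN/m; ΣW sinα = 847.9 kN/m
Resisting = 265.7 + 1772.8·tan26.0° = 265.7 + 864.6 = 1130.4 kN/m
FS = 1130.4 / 847.9 = 1.333

FS = 1.33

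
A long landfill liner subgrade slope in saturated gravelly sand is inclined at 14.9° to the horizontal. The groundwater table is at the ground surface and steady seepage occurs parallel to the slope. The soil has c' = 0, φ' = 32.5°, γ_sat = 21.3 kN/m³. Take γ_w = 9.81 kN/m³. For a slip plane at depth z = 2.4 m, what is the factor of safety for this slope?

With seepage parallel to the slope and the water table at the surface, the effective normal stress on the slip plane uses the buoyant unit weight γ' = γ_sat − γ_w while the driving shear stress uses γ_sat:
FS = [c' + γ' z cos²β tanφ'] / [γ_sat z sinβ cosβ]
(For c' = 0 this reduces to FS = (γ'/γ_sat)·tanφ'/tanβ.)
γ' = 21.3 − 9.81 = 11.49 kN/m³
Numerator = 0.0 + 11.49·2.4·cos²14.9°·tan32.5° = 0.0 + 11.49·2.4·0.9339·0.6371 = 16.406 kPa
Denominator = 21.3·2.4·sin14.9°·cos14.9° = 21.3·2.4·0.2571·0.9664 = 12.703 kPa
FS = 16.406 / 12.703 = 1.292

FS = 1.29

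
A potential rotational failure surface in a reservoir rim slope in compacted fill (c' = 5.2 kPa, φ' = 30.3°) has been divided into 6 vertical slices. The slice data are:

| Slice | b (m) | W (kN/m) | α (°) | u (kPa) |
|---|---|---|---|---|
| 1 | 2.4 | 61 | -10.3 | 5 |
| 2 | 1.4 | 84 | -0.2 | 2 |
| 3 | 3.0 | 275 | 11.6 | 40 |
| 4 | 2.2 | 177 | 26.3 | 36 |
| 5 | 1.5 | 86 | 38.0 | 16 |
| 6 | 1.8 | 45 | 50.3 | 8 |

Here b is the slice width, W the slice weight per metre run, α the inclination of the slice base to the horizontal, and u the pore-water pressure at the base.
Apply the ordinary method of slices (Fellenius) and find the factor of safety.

Ordinary method of slices: FS = Σ[c'·Δl_i + (W_i cosα_i − u_i·Δl_i)·tanφ'] / Σ W_i sinα_i, with Δl_i = b_i / cosα_i.
Slice 1: Δl = 2.4/cos(-10.3°) = 2.439 m; N'_1 = 61·cos(-10.3°) − 5·2.439 = 47.8; c'Δl = 12.68; W sinα = -10.9
Slice 2: Δl = 1.4/cos(-0.2°) = 1.400 m; N'_2 = 84·cos(-0.2°) − 2·1.400 = 81.2; c'Δl = 7.28; W sinα = -0.3
Slice 3: Δl = 3.0/cos11.6° = 3.063 m; N'_3 = 275·cos11.6° − 40·3.063 = 146.9; c'Δl = 15.93; W sinα = 55.3
Slice 4: Δl = 2.2/cos26.3° = 2.454 m; N'_4 = 177·cos26.3° − 36·2.454 = 70.3; c'Δl = 12.76; W sinα = 78.4
Slice 5: Δl = 1.5/cos38.0° = 1.904 m; N'_5 = 86·cos38.0° − 16·1.904 = 37.3; c'Δl = 9.90; W sinα = 52.9
Slice 6: Δl = 1.8/cos50.3° = 2.818 m; N'_6 = 45·cos50.3° − 8·2.818 = 6.2; c'Δl = 14.65; W sinα = 34.6
Σc'Δl = 73.2 kN/m; ΣN' = 389.7 kN/m; ΣW sinα = 210.1 kN/m
Resisting = 73.2 + 389.7·tan30.3° = 73.2 + 227.8 = 301.0 kN/m
FS = 301.0 / 210.1 = 1.432

FS = 1.43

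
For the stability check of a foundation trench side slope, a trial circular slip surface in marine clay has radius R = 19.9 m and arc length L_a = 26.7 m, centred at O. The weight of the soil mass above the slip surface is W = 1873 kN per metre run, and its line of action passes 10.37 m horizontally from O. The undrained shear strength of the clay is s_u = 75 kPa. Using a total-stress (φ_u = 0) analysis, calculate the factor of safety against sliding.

FS = 2.05

Taking moments about the centre O, the resisting moment is provided by the undrained shear strength acting along the arc:
M_R = s_u·L_a·R = 75·26.70·19.9 = 39849.8 kN·m/m
M_D = W·d = 1873·10.37 = 19423.0 kN·m/m
FS = M_R / M_D = 39849.8 / 19423.0 = 2.052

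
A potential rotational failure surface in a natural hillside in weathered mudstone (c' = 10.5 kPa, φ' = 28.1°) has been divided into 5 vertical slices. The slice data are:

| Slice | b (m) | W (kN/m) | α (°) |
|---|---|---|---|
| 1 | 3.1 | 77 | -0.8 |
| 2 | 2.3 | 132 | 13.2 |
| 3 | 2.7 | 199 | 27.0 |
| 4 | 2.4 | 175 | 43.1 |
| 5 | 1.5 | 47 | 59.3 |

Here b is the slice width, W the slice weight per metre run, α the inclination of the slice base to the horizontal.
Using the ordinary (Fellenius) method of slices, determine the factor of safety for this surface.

FS = 1.57

Ordinary method of slices: FS = Σ[c'·Δl_i + (W_i cosα_i)·tanφ'] / Σ W_i sinα_i, with Δl_i = b_i / cosα_i.
Slice 1: Δl = 3.1/cos(-0.8°) = 3.100 m; N'_1 = 77·cos(-0.8°) = 77.0; c'Δl = 32.55; W sinα = -1.1
Slice 2: Δl = 2.3/cos13.2° = 2.362 m; N'_2 = 132·cos13.2° = 128.5; c'Δl = 24.81; W sinα = 30.1
Slice 3: Δl = 2.7/cos27.0° = 3.030 m; N'_3 = 199·cos27.0° = 177.3; c'Δl = 31.82; W sinα = 90.3
Slice 4: Δl = 2.4/cos43.1° = 3.287 m; N'_4 = 175·cos43.1° = 127.8; c'Δl = 34.51; W sinα = 119.6
Slice 5: Δl = 1.5/cos59.3° = 2.938 m; N'_5 = 47·cos59.3° = 24.0; c'Δl = 30.85; W sinα = 40.4
Σc'Δl = 154.5 kN/m; ΣN' = 534.6 kN/m; ΣW sinα = 279.4 kN/m
Resisting = 154.5 + 534.6·tan28.1° = 154.5 + 285.4 = 440.0 kN/m
FS = 440.0 / 279.4 = 1.575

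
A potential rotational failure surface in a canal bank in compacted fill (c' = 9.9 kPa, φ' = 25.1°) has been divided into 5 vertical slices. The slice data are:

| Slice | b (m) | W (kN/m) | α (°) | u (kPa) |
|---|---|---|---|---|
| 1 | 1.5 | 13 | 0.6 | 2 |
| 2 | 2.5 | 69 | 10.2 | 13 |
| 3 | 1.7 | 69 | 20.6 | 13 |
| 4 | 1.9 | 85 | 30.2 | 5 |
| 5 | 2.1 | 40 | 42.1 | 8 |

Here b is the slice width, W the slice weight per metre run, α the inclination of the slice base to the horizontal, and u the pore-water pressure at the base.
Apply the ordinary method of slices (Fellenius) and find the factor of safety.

FS = 1.70

Ordinary method of slices: FS = Σ[c'·Δl_i + (W_i cosα_i − u_i·Δl_i)·tanφ'] / Σ W_i sinα_i, with Δl_i = b_i / cosα_i.
Slice 1: Δl = 1.5/cos0.6° = 1.500 m; N'_1 = 13·cos0.6° − 2·1.500 = 10.0; c'Δl = 14.85; W sinα = 0.1
Slice 2: Δl = 2.5/cos10.2° = 2.540 m; N'_2 = 69·cos10.2° − 13·2.540 = 34.9; c'Δl = 25.15; W sinα = 12.2
Slice 3: Δl = 1.7/cos20.6° = 1.816 m; N'_3 = 69·cos20.6° − 13·1.816 = 41.0; c'Δl = 17.98; W sinα = 24.3
Slice 4: Δl = 1.9/cos30.2° = 2.198 m; N'_4 = 85·cos30.2° − 5·2.198 = 62.5; c'Δl = 21.76; W sinα = 42.8
Slice 5: Δl = 2.1/cos42.1° = 2.830 m; N'_5 = 40·cos42.1° − 8·2.830 = 7.0; c'Δl = 28.02; W sinα = 26.8
Σc'Δl = 107.8 kN/m; ΣN' = 155.4 kN/m; ΣW sinα = 106.2 kN/m
Resisting = 107.8 + 155.4·tan25.1° = 107.8 + 72.8 = 180.5 kN/m
FS = 180.5 / 106.2 = 1.700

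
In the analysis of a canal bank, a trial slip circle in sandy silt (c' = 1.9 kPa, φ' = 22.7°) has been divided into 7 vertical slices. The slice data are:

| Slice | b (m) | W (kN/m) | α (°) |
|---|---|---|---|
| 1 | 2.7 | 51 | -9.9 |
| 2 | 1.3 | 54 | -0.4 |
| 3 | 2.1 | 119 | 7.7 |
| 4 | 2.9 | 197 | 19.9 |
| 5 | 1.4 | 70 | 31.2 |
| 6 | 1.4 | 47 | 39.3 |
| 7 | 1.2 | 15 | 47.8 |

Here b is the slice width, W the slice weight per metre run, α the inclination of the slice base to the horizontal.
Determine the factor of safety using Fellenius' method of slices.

Ordinary method of slices: FS = Σ[c'·Δl_i + (W_i cosα_i)·tanφ'] / Σ W_i sinα_i, with Δl_i = b_i / cosα_i.
Slice 1: Δl = 2.7/cos(-9.9°) = 2.741 m; N'_1 = 51·cos(-9.9°) = 50.2; c'Δl = 5.21; W sinα = -8.8
Slice 2: Δl = 1.3/cos(-0.4°) = 1.300 m; N'_2 = 54·cos(-0.4°) = 54.0; c'Δl = 2.47; W sinα = -0.4
Slice 3: Δl = 2.1/cos7.7° = 2.119 m; N'_3 = 119·cos7.7° = 117.9; c'Δl = 4.03; W sinα = 15.9
Slice 4: Δl = 2.9/cos19.9° = 3.084 m; N'_4 = 197·cos19.9° = 185.2; c'Δl = 5.86; W sinα = 67.1
Slice 5: Δl = 1.4/cos31.2° = 1.637 m; N'_5 = 70·cos31.2° = 59.9; c'Δl = 3.11; W sinα = 36.3
Slice 6: Δl = 1.4/cos39.3° = 1.809 m; N'_6 = 47·cos39.3° = 36.4; c'Δl = 3.44; W sinα = 29.8
Slice 7: Δl = 1.2/cos47.8° = 1.786 m; N'_7 = 15·cos47.8° = 10.1; c'Δl = 3.39; W sinα = 11.1
Σc'Δl = 27.5 kN/m; ΣN' = 513.7 kN/m; ΣW sinα = 151.0 kN/m
Resisting = 27.5 + 513.7·tan22.7° = 27.5 + 214.9 = 242.4 kN/m
FS = 242.4 / 151.0 = 1.605

FS = 1.61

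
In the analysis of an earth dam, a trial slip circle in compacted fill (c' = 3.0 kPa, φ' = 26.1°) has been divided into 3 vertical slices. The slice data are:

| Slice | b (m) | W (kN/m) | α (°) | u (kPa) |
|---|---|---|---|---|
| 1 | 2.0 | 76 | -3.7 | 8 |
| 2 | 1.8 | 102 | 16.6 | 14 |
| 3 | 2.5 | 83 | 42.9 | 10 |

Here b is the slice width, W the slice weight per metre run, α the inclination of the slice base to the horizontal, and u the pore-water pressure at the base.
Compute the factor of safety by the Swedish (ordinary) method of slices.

Ordinary method of slices: FS = Σ[c'·Δl_i + (W_i cosα_i − u_i·Δl_i)·tanφ'] / Σ W_i sinα_i, with Δl_i = b_i / cosα_i.
Slice 1: Δl = 2.0/cos(-3.7°) = 2.004 m; N'_1 = 76·cos(-3.7°) − 8·2.004 = 59.8; c'Δl = 6.01; W sinα = -4.9
Slice 2: Δl = 1.8/cos16.6° = 1.878 m; N'_2 = 102·cos16.6° − 14·1.878 = 71.5; c'Δl = 5.63; W sinα = 29.1
Slice 3: Δl = 2.5/cos42.9° = 3.413 m; N'_3 = 83·cos42.9° − 10·3.413 = 26.7; c'Δl = 10.24; W sinα = 56.5
Σc'Δl = 21.9 kN/m; ΣN' = 157.9 kN/m; ΣW sinα = 80.7 kN/m
Resisting = 21.9 + 157.9·tan26.1° = 21.9 + 77.4 = 99.3 kN/m
FS = 99.3 / 80.7 = 1.229

FS = 1.23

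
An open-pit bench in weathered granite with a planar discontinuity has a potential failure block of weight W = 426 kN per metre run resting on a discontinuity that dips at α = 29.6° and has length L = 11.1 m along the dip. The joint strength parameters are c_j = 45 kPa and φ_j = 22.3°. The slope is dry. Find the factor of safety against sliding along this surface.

FS = 3.10

Resolving the block weight along and normal to the plane and applying the Mohr–Coulomb strength on the joint:
N' = W cosα = 426·cos29.6° = 370.4 kN/m
Driving force T = W sinα = 426·sin29.6° = 210.4 kN/m
Resisting force R = c_j·L + N'·tanφ_j = 45·11.1 + 370.4·tan22.3° = 499.5 + 151.9 = 651.4 kN/m
FS = R / T = 651.4 / 210.4 = 3.096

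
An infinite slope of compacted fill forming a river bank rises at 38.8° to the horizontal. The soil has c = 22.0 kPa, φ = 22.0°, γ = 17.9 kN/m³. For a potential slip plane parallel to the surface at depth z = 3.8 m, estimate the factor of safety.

FS = 1.16

For an infinite slope with a slip plane parallel to the surface (no pore pressure): FS = [c + γz cos²β tanφ] / [γz sinβ cosβ].
γz = 17.9·3.8 = 68.02 kN/m²
Numerator = 22.0 + 68.02·cos²38.8°·tan22.0° = 22.0 + 68.02·0.6074·0.4040 = 38.692 kPa
Denominator = 68.02·sin38.8°·cos38.8° = 68.02·0.6266·0.7793 = 33.217 kPa
FS = 38.692 / 33.217 = 1.165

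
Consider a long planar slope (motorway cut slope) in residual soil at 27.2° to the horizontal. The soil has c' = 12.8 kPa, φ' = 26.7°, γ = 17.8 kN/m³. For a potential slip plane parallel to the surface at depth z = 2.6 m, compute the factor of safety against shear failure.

FS = 1.66

For an infinite slope with a slip plane parallel to the surface (no pore pressure): FS = [c' + γz cos²β tanφ'] / [γz sinβ cosβ].
γz = 17.8·2.6 = 46.28 kN/m²
Numerator = 12.8 + 46.28·cos²27.2°·tan26.7° = 12.8 + 46.28·0.7911·0.5029 = 31.213 kPa
Denominator = 46.28·sin27.2°·cos27.2° = 46.28·0.4571·0.8894 = 18.815 kPa
FS = 31.213 / 18.815 = 1.659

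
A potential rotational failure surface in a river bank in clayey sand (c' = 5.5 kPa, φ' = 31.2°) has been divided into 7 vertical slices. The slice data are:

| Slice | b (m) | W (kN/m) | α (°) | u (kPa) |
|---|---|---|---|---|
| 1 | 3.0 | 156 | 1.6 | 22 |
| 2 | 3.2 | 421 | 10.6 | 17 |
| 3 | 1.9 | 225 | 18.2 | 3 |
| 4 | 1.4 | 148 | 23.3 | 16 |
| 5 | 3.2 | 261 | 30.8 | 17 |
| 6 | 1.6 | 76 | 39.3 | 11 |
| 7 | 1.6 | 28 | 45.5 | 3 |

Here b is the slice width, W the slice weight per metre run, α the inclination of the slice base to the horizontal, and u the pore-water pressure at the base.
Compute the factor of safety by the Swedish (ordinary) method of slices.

Ordinary method of slices: FS = Σ[c'·Δl_i + (W_i cosα_i − u_i·Δl_i)·tanφ'] / Σ W_i sinα_i, with Δl_i = b_i / cosα_i.
Slice 1: Δl = 3.0/cos1.6° = 3.001 m; N'_1 = 156·cos1.6° − 22·3.001 = 89.9; c'Δl = 16.51; W sinα = 4.4
Slice 2: Δl = 3.2/cos10.6° = 3.256 m; N'_2 = 421·cos10.6° − 17·3.256 = 358.5; c'Δl = 17.91; W sinα = 77.4
Slice 3: Δl = 1.9/cos18.2° = 2.000 m; N'_3 = 225·cos18.2° − 3·2.000 = 207.7; c'Δl = 11.00; W sinα = 70.3
Slice 4: Δl = 1.4/cos23.3° = 1.524 m; N'_4 = 148·cos23.3° − 16·1.524 = 111.5; c'Δl = 8.38; W sinα = 58.5
Slice 5: Δl = 3.2/cos30.8° = 3.725 m; N'_5 = 261·cos30.8° − 17·3.725 = 160.9; c'Δl = 20.49; W sinα = 133.6
Slice 6: Δl = 1.6/cos39.3° = 2.068 m; N'_6 = 76·cos39.3° − 11·2.068 = 36.1; c'Δl = 11.37; W sinα = 48.1
Slice 7: Δl = 1.6/cos45.5° = 2.283 m; N'_7 = 28·cos45.5° − 3·2.283 = 12.8; c'Δl = 12.56; W sinα = 20.0
Σc'Δl = 98.2 kN/m; ΣN' = 977.4 kN/m; ΣW sinα = 412.4 kN/m
Resisting = 98.2 + 977.4·tan31.2° = 98.2 + 591.9 = 690.1 kN/m
FS = 690.1 / 412.4 = 1.674

FS = 1.67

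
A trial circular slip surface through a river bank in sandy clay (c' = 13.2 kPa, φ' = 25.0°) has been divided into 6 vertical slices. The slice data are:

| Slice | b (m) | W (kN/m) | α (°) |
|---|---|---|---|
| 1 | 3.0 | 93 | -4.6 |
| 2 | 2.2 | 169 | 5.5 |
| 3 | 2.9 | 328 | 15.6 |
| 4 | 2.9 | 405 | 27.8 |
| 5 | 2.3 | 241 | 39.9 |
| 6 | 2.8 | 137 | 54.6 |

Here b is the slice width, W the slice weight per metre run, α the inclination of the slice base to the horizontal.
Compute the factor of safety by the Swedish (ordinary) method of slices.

FS = 1.48

Ordinary method of slices: FS = Σ[c'·Δl_i + (W_i cosα_i)·tanφ'] / Σ W_i sinα_i, with Δl_i = b_i / cosα_i.
Slice 1: Δl = 3.0/cos(-4.6°) = 3.010 m; N'_1 = 93·cos(-4.6°) = 92.7; c'Δl = 39.73; W sinα = -7.5
Slice 2: Δl = 2.2/cos5.5° = 2.210 m; N'_2 = 169·cos5.5° = 168.2; c'Δl = 29.17; W sinα = 16.2
Slice 3: Δl = 2.9/cos15.6° = 3.011 m; N'_3 = 328·cos15.6° = 315.9; c'Δl = 39.74; W sinα = 88.2
Slice 4: Δl = 2.9/cos27.8° = 3.278 m; N'_4 = 405·cos27.8° = 358.3; c'Δl = 43.27; W sinα = 188.9
Slice 5: Δl = 2.3/cos39.9° = 2.998 m; N'_5 = 241·cos39.9° = 184.9; c'Δl = 39.57; W sinα = 154.6
Slice 6: Δl = 2.8/cos54.6° = 4.834 m; N'_6 = 137·cos54.6° = 79.4; c'Δl = 63.80; W sinα = 111.7
Σc'Δl = 255.3 kN/m; ΣN' = 1199.3 kN/m; ΣW sinα = 552.1 kN/m
Resisting = 255.3 + 1199.3·tan25.0° = 255.3 + 559.3 = 814.6 kN/m
FS = 814.6 / 552.1 = 1.475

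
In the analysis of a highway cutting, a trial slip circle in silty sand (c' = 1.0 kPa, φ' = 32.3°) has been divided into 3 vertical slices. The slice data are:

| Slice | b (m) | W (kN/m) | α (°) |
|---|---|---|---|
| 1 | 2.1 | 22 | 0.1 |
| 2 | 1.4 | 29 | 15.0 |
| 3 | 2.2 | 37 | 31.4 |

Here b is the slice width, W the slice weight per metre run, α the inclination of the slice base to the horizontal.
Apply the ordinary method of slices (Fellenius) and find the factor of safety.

FS = 2.15

Ordinary method of slices: FS = Σ[c'·Δl_i + (W_i cosα_i)·tanφ'] / Σ W_i sinα_i, with Δl_i = b_i / cosα_i.
Slice 1: Δl = 2.1/cos0.1° = 2.100 m; N'_1 = 22·cos0.1° = 22.0; c'Δl = 2.10; W sinα = 0.0
Slice 2: Δl = 1.4/cos15.0° = 1.449 m; N'_2 = 29·cos15.0° = 28.0; c'Δl = 1.45; W sinα = 7.5
Slice 3: Δl = 2.2/cos31.4° = 2.577 m; N'_3 = 37·cos31.4° = 31.6; c'Δl = 2.58; W sinα = 19.3
Σc'Δl = 6.1 kN/m; ΣN' = 81.6 kN/m; ΣW sinα = 26.8 kN/m
Resisting = 6.1 + 81.6·tan32.3° = 6.1 + 51.6 = 57.7 kN/m
FS = 57.7 / 26.8 = 2.152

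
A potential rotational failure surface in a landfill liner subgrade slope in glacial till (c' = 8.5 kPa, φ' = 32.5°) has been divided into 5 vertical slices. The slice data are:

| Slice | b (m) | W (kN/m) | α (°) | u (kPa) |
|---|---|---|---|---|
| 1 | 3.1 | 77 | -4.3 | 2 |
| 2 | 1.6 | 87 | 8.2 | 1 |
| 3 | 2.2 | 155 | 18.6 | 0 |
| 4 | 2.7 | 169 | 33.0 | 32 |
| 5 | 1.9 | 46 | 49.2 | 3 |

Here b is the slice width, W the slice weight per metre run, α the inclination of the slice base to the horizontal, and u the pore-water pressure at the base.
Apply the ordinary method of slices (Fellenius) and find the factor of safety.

FS = 1.87

Ordinary method of slices: FS = Σ[c'·Δl_i + (W_i cosα_i − u_i·Δl_i)·tanφ'] / Σ W_i sinα_i, with Δl_i = b_i / cosα_i.
Slice 1: Δl = 3.1/cos(-4.3°) = 3.109 m; N'_1 = 77·cos(-4.3°) − 2·3.109 = 70.6; c'Δl = 26.42; W sinα = -5.8
Slice 2: Δl = 1.6/cos8.2° = 1.617 m; N'_2 = 87·cos8.2° − 1·1.617 = 84.5; c'Δl = 13.74; W sinα = 12.4
Slice 3: Δl = 2.2/cos18.6° = 2.321 m; N'_3 = 155·cos18.6° − 0·2.321 = 146.9; c'Δl = 19.73; W sinα = 49.4
Slice 4: Δl = 2.7/cos33.0° = 3.219 m; N'_4 = 169·cos33.0° − 32·3.219 = 38.7; c'Δl = 27.36; W sinα = 92.0
Slice 5: Δl = 1.9/cos49.2° = 2.908 m; N'_5 = 46·cos49.2° − 3·2.908 = 21.3; c'Δl = 24.72; W sinα = 34.8
Σc'Δl = 112.0 kN/m; ΣN' = 362.0 kN/m; ΣW sinα = 182.9 kN/m
Resisting = 112.0 + 362.0·tan32.5° = 112.0 + 230.6 = 342.6 kN/m
FS = 342.6 / 182.9 = 1.873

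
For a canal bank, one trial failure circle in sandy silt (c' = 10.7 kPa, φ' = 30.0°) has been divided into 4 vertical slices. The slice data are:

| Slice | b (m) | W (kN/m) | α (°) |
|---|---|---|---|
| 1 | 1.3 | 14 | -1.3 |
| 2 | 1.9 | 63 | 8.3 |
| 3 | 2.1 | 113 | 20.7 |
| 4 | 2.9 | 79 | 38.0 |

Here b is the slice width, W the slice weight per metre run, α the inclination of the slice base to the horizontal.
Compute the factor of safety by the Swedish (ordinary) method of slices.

FS = 2.45

Ordinary method of slices: FS = Σ[c'·Δl_i + (W_i cosα_i)·tanφ'] / Σ W_i sinα_i, with Δl_i = b_i / cosα_i.
Slice 1: Δl = 1.3/cos(-1.3°) = 1.300 m; N'_1 = 14·cos(-1.3°) = 14.0; c'Δl = 13.91; W sinα = -0.3
Slice 2: Δl = 1.9/cos8.3° = 1.920 m; N'_2 = 63·cos8.3° = 62.3; c'Δl = 20.55; W sinα = 9.1
Slice 3: Δl = 2.1/cos20.7° = 2.245 m; N'_3 = 113·cos20.7° = 105.7; c'Δl = 24.02; W sinα = 39.9
Slice 4: Δl = 2.9/cos38.0° = 3.680 m; N'_4 = 79·cos38.0° = 62.3; c'Δl = 39.38; W sinα = 48.6
Σc'Δl = 97.9 kN/m; ΣN' = 244.3 kN/m; ΣW sinα = 97.4 kN/m
Resisting = 97.9 + 244.3·tan30.0° = 97.9 + 141.0 = 238.9 kN/m
FS = 238.9 / 97.4 = 2.454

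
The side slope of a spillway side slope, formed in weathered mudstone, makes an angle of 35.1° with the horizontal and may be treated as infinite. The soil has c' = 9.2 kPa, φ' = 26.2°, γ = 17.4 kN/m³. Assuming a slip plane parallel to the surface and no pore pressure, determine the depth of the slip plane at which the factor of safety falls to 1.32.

Setting FS = 1.32 in FS = [c' + γz cos²β tanφ'] / [γz sinβ cosβ] and solving for z:
z = c' / [γ cosβ (FS·sinβ − cosβ·tanφ')]
  = 9.2 / [17.4·cos35.1°·(1.32·sin35.1° − cos35.1°·tan26.2°)]
  = 9.2 / [17.4·0.8181·(1.32·0.5750 − 0.8181·0.4921)]
  = 9.2 / 5.0740 = 1.813 m

z = 1.81 m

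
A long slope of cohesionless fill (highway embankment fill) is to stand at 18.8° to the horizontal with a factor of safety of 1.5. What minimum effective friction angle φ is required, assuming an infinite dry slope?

φ = 27.1°

FS = tanφ/tanβ ⇒ tanφ = FS · tanβ = 1.5 · tan18.8° = 0.5106
φ = arctan(0.5106) = 27.05°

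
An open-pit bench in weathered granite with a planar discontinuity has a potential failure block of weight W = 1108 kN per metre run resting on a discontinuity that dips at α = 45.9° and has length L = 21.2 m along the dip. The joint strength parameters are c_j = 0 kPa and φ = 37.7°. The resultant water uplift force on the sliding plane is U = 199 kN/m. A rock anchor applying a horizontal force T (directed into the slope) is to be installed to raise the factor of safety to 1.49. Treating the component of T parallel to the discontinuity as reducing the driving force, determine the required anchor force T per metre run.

Resolving forces along and normal to the sliding plane, with the horizontal anchor force T adding T·sinα to the effective normal force and T·cosα acting up the plane against the driving force:
FS = [c_jL + (W cosα − U + T sinα) tanφ] / [W sinα − T cosα]
Without the anchor: N' = 572.1 kN/m, driving T_d = 795.7 kN/m, resisting R = 0·21.2 + 572.1·tan37.7° = 442.1 kN/m, FS = 0.56.
Setting FS = 1.49 and solving for T:
1.49·(795.7 − T cos45.9°) = 442.1 + T sin45.9°·tan37.7°
T·(sin45.9°·tan37.7° + 1.49·cos45.9°) = 1.49·795.7 − 442.1
T·(0.7181·0.7729 + 1.49·0.6959) = 1185.6 − 442.1 = 743.4
T·1.5919 = 743.4
T = 467.0 kN/m

T = 467 kN/m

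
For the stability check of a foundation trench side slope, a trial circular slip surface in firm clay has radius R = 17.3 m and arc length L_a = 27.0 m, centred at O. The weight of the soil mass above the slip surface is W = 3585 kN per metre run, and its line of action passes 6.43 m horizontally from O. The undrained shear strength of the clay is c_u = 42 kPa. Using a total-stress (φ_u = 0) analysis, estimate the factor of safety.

Taking moments about the centre O, the resisting moment is provided by the undrained shear strength acting along the arc:
M_R = c_u·L_a·R = 42·27.00·17.3 = 19618.2 kN·m/m
M_D = W·d = 3585·6.43 = 23051.5 kN·m/m
FS = M_R / M_D = 19618.2 / 23051.5 = 0.851

FS = 0.85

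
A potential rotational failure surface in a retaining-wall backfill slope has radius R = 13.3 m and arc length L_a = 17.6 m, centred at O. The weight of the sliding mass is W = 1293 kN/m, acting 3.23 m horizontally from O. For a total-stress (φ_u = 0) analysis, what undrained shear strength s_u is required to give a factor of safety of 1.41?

FS = s_u·L_a·R / (W·d), so s_u = FS·W·d / (L_a·R).
s_u = 1.41·1293·3.23 / (17.60·13.3) = 5888.7 / 234.08 = 25.16 kPa

s_u = 25.2 kPa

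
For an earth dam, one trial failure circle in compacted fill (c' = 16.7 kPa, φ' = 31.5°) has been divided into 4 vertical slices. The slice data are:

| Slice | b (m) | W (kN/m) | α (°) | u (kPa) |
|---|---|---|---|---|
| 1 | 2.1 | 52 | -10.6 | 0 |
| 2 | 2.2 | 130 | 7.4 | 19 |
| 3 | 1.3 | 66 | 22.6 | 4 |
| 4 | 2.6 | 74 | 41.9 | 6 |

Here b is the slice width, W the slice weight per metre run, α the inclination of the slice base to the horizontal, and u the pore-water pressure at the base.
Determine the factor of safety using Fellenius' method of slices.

Ordinary method of slices: FS = Σ[c'·Δl_i + (W_i cosα_i − u_i·Δl_i)·tanφ'] / Σ W_i sinα_i, with Δl_i = b_i / cosα_i.
Slice 1: Δl = 2.1/cos(-10.6°) = 2.136 m; N'_1 = 52·cos(-10.6°) − 0·2.136 = 51.1; c'Δl = 35.68; W sinα = -9.6
Slice 2: Δl = 2.2/cos7.4° = 2.218 m; N'_2 = 130·cos7.4° − 19·2.218 = 86.8; c'Δl = 37.05; W sinα = 16.7
Slice 3: Δl = 1.3/cos22.6° = 1.408 m; N'_3 = 66·cos22.6° − 4·1.408 = 55.3; c'Δl = 23.52; W sinα = 25.4
Slice 4: Δl = 2.6/cos41.9° = 3.493 m; N'_4 = 74·cos41.9° − 6·3.493 = 34.1; c'Δl = 58.34; W sinα = 49.4
Σc'Δl = 154.6 kN/m; ΣN' = 227.3 kN/m; ΣW sinα = 82.0 kN/m
Resisting = 154.6 + 227.3·tan31.5° = 154.6 + 139.3 = 293.9 kN/m
FS = 293.9 / 82.0 = 3.585

FS = 3.59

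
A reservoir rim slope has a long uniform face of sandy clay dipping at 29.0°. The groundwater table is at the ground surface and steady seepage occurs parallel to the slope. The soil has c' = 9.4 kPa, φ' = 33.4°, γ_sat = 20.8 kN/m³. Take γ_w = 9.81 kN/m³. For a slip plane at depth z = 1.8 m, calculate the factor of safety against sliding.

With seepage parallel to the slope and the water table at the surface, the effective normal stress on the slip plane uses the buoyant unit weight γ' = γ_sat − γ_w while the driving shear stress uses γ_sat:
FS = [c' + γ' z cos²β tanφ'] / [γ_sat z sinβ cosβ]
γ' = 20.8 − 9.81 = 10.99 kN/m³
Numerator = 9.4 + 10.99·1.8·cos²29.0°·tan33.4° = 9.4 + 10.99·1.8·0.7650·0.6594 = 19.378 kPa
Denominator = 20.8·1.8·sin29.0°·cos29.0° = 20.8·1.8·0.4848·0.8746 = 15.875 kPa
FS = 19.378 / 15.875 = 1.221

FS = 1.22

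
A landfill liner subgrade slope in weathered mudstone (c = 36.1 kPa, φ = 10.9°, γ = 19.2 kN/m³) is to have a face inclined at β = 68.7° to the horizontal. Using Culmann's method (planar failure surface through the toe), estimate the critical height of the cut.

Culmann's analysis gives the critical failure plane at α_cr = (β + φ)/2 = (68.7 + 10.9)/2 = 39.8°, and the critical height
H_c = (4c/γ) · sinβ cosφ / [1 − cos(β − φ)]
    = (4·36.1/19.2) · sin68.7°·cos10.9° / [1 − cos(57.8°)]
    = 7.521 · 0.9317·0.9820 / [1 − 0.5329]
    = 7.521 · 0.9149 / 0.4671
    = 14.73 m

H_c = 14.73 m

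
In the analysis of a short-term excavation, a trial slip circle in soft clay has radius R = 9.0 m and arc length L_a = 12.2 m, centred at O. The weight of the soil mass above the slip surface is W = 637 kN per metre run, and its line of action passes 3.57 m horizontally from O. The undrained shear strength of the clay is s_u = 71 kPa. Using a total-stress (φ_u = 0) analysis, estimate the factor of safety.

FS = 3.43

Taking moments about the centre O, the resisting moment is provided by the undrained shear strength acting along the arc:
M_R = s_u·L_a·R = 71·12.20·9.0 = 7795.8 kN·m/m
M_D = W·d = 637·3.57 = 2274.1 kN·m/m
FS = M_R / M_D = 7795.8 / 2274.1 = 3.428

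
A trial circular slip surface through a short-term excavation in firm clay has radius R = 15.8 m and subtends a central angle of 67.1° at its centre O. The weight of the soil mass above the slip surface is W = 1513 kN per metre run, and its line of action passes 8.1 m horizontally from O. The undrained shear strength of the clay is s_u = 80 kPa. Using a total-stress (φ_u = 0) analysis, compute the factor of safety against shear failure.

FS = 1.91

Taking moments about the centre O, the resisting moment is provided by the undrained shear strength acting along the arc:
Arc length L_a = R·θ = 15.8·(67.1°·π/180) = 15.8·1.1711 = 18.50 m
M_R = s_u·L_a·R = 80·18.50·15.8 = 23388.6 kN·m/m
M_D = W·d = 1513·8.1 = 12255.3 kN·m/m
FS = M_R / M_D = 23388.6 / 12255.3 = 1.908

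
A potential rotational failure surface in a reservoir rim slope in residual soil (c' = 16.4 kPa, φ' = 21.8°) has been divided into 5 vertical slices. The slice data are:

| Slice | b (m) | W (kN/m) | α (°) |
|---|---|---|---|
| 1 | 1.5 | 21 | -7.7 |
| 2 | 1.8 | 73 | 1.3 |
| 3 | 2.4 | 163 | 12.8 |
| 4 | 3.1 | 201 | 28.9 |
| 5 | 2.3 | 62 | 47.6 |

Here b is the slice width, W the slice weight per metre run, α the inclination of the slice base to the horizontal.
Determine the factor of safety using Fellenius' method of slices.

FS = 2.23

Ordinary method of slices: FS = Σ[c'·Δl_i + (W_i cosα_i)·tanφ'] / Σ W_i sinα_i, with Δl_i = b_i / cosα_i.
Slice 1: Δl = 1.5/cos(-7.7°) = 1.514 m; N'_1 = 21·cos(-7.7°) = 20.8; c'Δl = 24.82; W sinα = -2.8
Slice 2: Δl = 1.8/cos1.3° = 1.800 m; N'_2 = 73·cos1.3° = 73.0; c'Δl = 29.53; W sinα = 1.7
Slice 3: Δl = 2.4/cos12.8° = 2.461 m; N'_3 = 163·cos12.8° = 158.9; c'Δl = 40.36; W sinα = 36.1
Slice 4: Δl = 3.1/cos28.9° = 3.541 m; N'_4 = 201·cos28.9° = 176.0; c'Δl = 58.07; W sinα = 97.1
Slice 5: Δl = 2.3/cos47.6° = 3.411 m; N'_5 = 62·cos47.6° = 41.8; c'Δl = 55.94; W sinα = 45.8
Σc'Δl = 208.7 kN/m; ΣN' = 470.5 kN/m; ΣW sinα = 177.9 kN/m
Resisting = 208.7 + 470.5·tan21.8° = 208.7 + 188.2 = 396.9 kN/m
FS = 396.9 / 177.9 = 2.231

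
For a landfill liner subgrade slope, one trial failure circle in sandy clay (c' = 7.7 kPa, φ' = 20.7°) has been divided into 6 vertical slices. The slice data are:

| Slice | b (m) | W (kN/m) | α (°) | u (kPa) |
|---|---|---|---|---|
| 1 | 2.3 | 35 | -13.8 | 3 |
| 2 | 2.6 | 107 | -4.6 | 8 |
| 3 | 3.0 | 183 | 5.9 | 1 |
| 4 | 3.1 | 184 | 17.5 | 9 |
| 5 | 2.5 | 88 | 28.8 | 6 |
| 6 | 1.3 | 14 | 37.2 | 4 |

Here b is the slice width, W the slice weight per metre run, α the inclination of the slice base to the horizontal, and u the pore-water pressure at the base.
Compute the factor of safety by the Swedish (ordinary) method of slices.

FS = 2.88

Ordinary method of slices: FS = Σ[c'·Δl_i + (W_i cosα_i − u_i·Δl_i)·tanφ'] / Σ W_i sinα_i, with Δl_i = b_i / cosα_i.
Slice 1: Δl = 2.3/cos(-13.8°) = 2.368 m; N'_1 = 35·cos(-13.8°) − 3·2.368 = 26.9; c'Δl = 18.24; W sinα = -8.3
Slice 2: Δl = 2.6/cos(-4.6°) = 2.608 m; N'_2 = 107·cos(-4.6°) − 8·2.608 = 85.8; c'Δl = 20.08; W sinα = -8.6
Slice 3: Δl = 3.0/cos5.9° = 3.016 m; N'_3 = 183·cos5.9° − 1·3.016 = 179.0; c'Δl = 23.22; W sinα = 18.8
Slice 4: Δl = 3.1/cos17.5° = 3.250 m; N'_4 = 184·cos17.5° − 9·3.250 = 146.2; c'Δl = 25.03; W sinα = 55.3
Slice 5: Δl = 2.5/cos28.8° = 2.853 m; N'_5 = 88·cos28.8° − 6·2.853 = 60.0; c'Δl = 21.97; W sinα = 42.4
Slice 6: Δl = 1.3/cos37.2° = 1.632 m; N'_6 = 14·cos37.2° − 4·1.632 = 4.6; c'Δl = 12.57; W sinα = 8.5
Σc'Δl = 121.1 kN/m; ΣN' = 502.5 kN/m; ΣW sinα = 108.1 kN/m
Resisting = 121.1 + 502.5·tan20.7° = 121.1 + 189.9 = 311.0 kN/m
FS = 311.0 / 108.1 = 2.878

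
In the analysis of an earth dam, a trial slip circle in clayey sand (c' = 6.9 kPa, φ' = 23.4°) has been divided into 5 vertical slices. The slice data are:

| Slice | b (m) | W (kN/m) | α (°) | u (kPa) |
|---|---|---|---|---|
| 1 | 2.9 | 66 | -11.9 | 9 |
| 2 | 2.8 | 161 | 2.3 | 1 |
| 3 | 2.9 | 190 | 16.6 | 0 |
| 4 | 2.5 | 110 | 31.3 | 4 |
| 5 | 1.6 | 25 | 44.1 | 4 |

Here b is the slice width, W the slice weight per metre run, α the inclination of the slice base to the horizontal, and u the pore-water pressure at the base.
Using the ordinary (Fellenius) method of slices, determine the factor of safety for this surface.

Ordinary method of slices: FS = Σ[c'·Δl_i + (W_i cosα_i − u_i·Δl_i)·tanφ'] / Σ W_i sinα_i, with Δl_i = b_i / cosα_i.
Slice 1: Δl = 2.9/cos(-11.9°) = 2.964 m; N'_1 = 66·cos(-11.9°) − 9·2.964 = 37.9; c'Δl = 20.45; W sinα = -13.6
Slice 2: Δl = 2.8/cos2.3° = 2.802 m; N'_2 = 161·cos2.3° − 1·2.802 = 158.1; c'Δl = 19.34; W sinα = 6.5
Slice 3: Δl = 2.9/cos16.6° = 3.026 m; N'_3 = 190·cos16.6° − 0·3.026 = 182.1; c'Δl = 20.88; W sinα = 54.3
Slice 4: Δl = 2.5/cos31.3° = 2.926 m; N'_4 = 110·cos31.3° − 4·2.926 = 82.3; c'Δl = 20.19; W sinα = 57.1
Slice 5: Δl = 1.6/cos44.1° = 2.228 m; N'_5 = 25·cos44.1° − 4·2.228 = 9.0; c'Δl = 15.37; W sinα = 17.4
Σc'Δl = 96.2 kN/m; ΣN' = 469.4 kN/m; ΣW sinα = 121.7 kN/m
Resisting = 96.2 + 469.4·tan23.4° = 96.2 + 203.1 = 299.3 kN/m
FS = 299.3 / 121.7 = 2.460

FS = 2.46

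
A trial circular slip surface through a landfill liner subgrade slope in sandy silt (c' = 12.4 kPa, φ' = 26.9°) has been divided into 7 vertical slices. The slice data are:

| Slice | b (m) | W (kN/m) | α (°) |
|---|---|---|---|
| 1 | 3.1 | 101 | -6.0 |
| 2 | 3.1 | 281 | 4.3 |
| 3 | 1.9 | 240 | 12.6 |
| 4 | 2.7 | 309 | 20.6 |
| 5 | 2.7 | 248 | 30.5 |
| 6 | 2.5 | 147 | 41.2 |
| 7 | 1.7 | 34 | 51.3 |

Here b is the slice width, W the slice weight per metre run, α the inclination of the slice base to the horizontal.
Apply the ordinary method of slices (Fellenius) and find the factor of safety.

FS = 2.10

Ordinary method of slices: FS = Σ[c'·Δl_i + (W_i cosα_i)·tanφ'] / Σ W_i sinα_i, with Δl_i = b_i / cosα_i.
Slice 1: Δl = 3.1/cos(-6.0°) = 3.117 m; N'_1 = 101·cos(-6.0°) = 100.4; c'Δl = 38.65; W sinα = -10.6
Slice 2: Δl = 3.1/cos4.3° = 3.109 m; N'_2 = 281·cos4.3° = 280.2; c'Δl = 38.55; W sinα = 21.1
Slice 3: Δl = 1.9/cos12.6° = 1.947 m; N'_3 = 240·cos12.6° = 234.2; c'Δl = 24.14; W sinα = 52.4
Slice 4: Δl = 2.7/cos20.6° = 2.884 m; N'_4 = 309·cos20.6° = 289.2; c'Δl = 35.77; W sinα = 108.7
Slice 5: Δl = 2.7/cos30.5° = 3.134 m; N'_5 = 248·cos30.5° = 213.7; c'Δl = 38.86; W sinα = 125.9
Slice 6: Δl = 2.5/cos41.2° = 3.323 m; N'_6 = 147·cos41.2° = 110.6; c'Δl = 41.20; W sinα = 96.8
Slice 7: Δl = 1.7/cos51.3° = 2.719 m; N'_7 = 34·cos51.3° = 21.3; c'Δl = 33.71; W sinα = 26.5
Σc'Δl = 250.9 kN/m; ΣN' = 1249.7 kN/m; ΣW sinα = 420.8 kN/m
Resisting = 250.9 + 1249.7·tan26.9° = 250.9 + 634.0 = 884.9 kN/m
FS = 884.9 / 420.8 = 2.103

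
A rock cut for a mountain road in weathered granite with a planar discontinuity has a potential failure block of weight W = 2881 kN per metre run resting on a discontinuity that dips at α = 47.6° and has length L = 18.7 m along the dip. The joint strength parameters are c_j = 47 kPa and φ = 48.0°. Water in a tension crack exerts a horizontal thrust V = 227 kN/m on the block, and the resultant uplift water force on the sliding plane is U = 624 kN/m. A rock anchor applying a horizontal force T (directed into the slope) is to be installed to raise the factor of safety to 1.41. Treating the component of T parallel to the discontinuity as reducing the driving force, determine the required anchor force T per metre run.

Resolving forces along and normal to the sliding plane, with the horizontal anchor force T adding T·sinα to the effective normal force and T·cosα acting up the plane against the driving force:
FS = [c_jL + (W cosα − U − V sinα + T sinα) tanφ] / [W sinα + V cosα − T cosα]
Without the anchor: N' = 1151.0 kN/m, driving T_d = 2280.6 kN/m, resisting R = 47·18.7 + 1151.0·tan48.0° = 2157.3 kN/m, FS = 0.95.
Setting FS = 1.41 and solving for T:
1.41·(2280.6 − T cos47.6°) = 2157.3 + T sin47.6°·tan48.0°
T·(sin47.6°·tan48.0° + 1.41·cos47.6°) = 1.41·2280.6 − 2157.3
T·(0.7385·1.1106 + 1.41·0.6743) = 3215.6 − 2157.3 = 1058.3
T·1.7709 = 1058.3
T = 597.6 kN/m

T = 598 kN/m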